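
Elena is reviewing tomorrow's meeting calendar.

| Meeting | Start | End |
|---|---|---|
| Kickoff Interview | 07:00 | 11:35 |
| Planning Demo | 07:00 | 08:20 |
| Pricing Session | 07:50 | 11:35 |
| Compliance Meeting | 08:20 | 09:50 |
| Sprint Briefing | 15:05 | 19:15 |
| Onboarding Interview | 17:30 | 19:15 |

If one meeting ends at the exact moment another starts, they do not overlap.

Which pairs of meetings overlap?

Sorted by start: Kickoff Interview, Planning Demo, Pricing Session, Compliance Meeting, Sprint Briefing, Onboarding Interview.
Planning Demo starts before Kickoff Interview ends → Kickoff Interview and Planning Demo overlap.
Pricing Session starts before Kickoff Interview ends → Kickoff Interview and Pricing Session overlap.
Compliance Meeting starts before Kickoff Interview ends → Kickoff Interview and Compliance Meeting overlap.
Sprint Briefing starts after Kickoff Interview ends; Kickoff Interview is clear from here.
Pricing Session starts before Planning Demo ends → Planning Demo and Pricing Session overlap.
Compliance Meeting starts exactly when Planning Demo ends (back-to-back, no overlap); Planning Demo is clear from here.
Compliance Meeting starts before Pricing Session ends → Pricing Session and Compliance Meeting overlap.
Sprint Briefing starts after Pricing Session ends; Pricing Session is clear from here.
Sprint Briefing starts after Compliance Meeting ends; Compliance Meeting is clear from here.
Onboarding Interview starts before Sprint Briefing ends → Sprint Briefing and Onboarding Interview overlap.

Compliance Meeting & Kickoff Interview, Compliance Meeting & Pricing Session, Kickoff Interview & Planning Demo, Kickoff Interview & Pricing Session, Onboarding Interview & Sprint Briefing, Planning Demo & Pricing Session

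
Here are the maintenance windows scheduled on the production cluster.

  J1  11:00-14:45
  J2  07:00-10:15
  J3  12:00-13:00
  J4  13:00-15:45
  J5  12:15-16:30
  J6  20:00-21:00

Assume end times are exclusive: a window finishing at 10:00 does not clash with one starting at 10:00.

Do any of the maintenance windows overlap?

Yes

Sorted by start: J2, J1, J3, J5, J4, J6.
J1 starts after J2 ends, so J2 has no further overlaps.
J3 starts before J1 ends → J1 and J3 overlap.
That's a conflict, so the schedule is not conflict-free.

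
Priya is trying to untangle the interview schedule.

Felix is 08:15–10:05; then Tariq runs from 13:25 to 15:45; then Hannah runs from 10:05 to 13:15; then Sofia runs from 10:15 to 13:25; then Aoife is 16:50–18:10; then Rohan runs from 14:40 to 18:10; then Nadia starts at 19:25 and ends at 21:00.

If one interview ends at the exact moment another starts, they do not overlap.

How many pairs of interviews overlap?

Sorted by start: Felix, Hannah, Sofia, Tariq, Rohan, Aoife, Nadia.
Hannah starts exactly when Felix ends (back-to-back, no overlap); Felix is clear from here.
Sofia starts before Hannah ends → Hannah and Sofia overlap.
Tariq starts after Hannah ends; Hannah is clear from here.
Tariq starts exactly when Sofia ends (back-to-back, no overlap); Sofia is clear from here.
Rohan starts before Tariq ends → Tariq and Rohan overlap.
Aoife starts after Tariq ends; Tariq is clear from here.
Aoife starts before Rohan ends → Rohan and Aoife overlap.
Nadia starts after Rohan ends.
Nadia starts after Aoife ends.
Overlapping pairs: Aoife & Rohan, Hannah & Sofia, Rohan & Tariq — 3 in total.

3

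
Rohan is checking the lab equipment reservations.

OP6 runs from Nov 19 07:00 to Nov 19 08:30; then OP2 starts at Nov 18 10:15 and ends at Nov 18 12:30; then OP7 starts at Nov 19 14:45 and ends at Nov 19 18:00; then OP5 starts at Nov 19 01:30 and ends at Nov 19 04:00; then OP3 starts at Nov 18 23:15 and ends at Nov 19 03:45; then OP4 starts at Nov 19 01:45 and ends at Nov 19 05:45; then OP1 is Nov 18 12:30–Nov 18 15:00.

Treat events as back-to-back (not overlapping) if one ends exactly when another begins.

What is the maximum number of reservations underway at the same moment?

Sort all start/end points and keep a running count:
Nov 18 10:15 start OP2 → 1
Nov 18 12:30 end OP2 → 0
Nov 18 12:30 start OP1 → 1
Nov 18 15:00 end OP1 → 0
Nov 18 23:15 start OP3 → 1
Nov 19 01:30 start OP5 → 2
Nov 19 01:45 start OP4 → 3
Nov 19 03:45 end OP3 → 2
Nov 19 04:00 end OP5 → 1
Nov 19 05:45 end OP4 → 0
Nov 19 07:00 start OP6 → 1
Nov 19 08:30 end OP6 → 0
Nov 19 14:45 start OP7 → 1
Nov 19 18:00 end OP7 → 0
Peak is 3, at Nov 19 01:45 (OP3, OP4, OP5).

3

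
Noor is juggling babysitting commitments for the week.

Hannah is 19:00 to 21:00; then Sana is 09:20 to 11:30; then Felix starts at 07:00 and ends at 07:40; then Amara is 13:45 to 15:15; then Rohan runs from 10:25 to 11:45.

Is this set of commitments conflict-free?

No

Sorted by start: Felix, Sana, Rohan, Amara, Hannah.
Sana starts after Felix ends; Felix is clear from here.
Rohan starts before Sana ends → Sana and Rohan overlap.
That's a conflict, so the schedule is not conflict-free.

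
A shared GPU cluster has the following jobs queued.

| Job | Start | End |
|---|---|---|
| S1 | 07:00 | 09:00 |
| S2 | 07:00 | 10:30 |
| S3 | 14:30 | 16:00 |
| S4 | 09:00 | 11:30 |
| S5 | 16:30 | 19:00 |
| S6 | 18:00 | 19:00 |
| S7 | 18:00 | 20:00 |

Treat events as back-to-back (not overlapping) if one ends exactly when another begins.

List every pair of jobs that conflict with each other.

S1 & S2, S2 & S4, S5 & S6, S5 & S7, S6 & S7

Sorted by start: S1, S2, S4, S3, S5, S6, S7.
S2 starts before S1 ends → S1 and S2 overlap.
S4 starts exactly when S1 ends (back-to-back, no overlap); S1 is clear from here.
S4 starts before S2 ends → S2 and S4 overlap.
S3 starts after S2 ends; S2 is clear from here.
S3 starts after S4 ends; S4 is clear from here.
S5 starts after S3 ends; S3 is clear from here.
S6 starts before S5 ends → S5 and S6 overlap.
S7 starts before S5 ends → S5 and S7 overlap.
S7 starts before S6 ends → S6 and S7 overlap.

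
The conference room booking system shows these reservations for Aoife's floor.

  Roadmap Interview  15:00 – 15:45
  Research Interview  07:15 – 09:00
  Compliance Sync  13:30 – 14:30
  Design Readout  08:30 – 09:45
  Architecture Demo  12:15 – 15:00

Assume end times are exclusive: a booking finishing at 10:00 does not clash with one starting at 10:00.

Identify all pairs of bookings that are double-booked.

Architecture Demo & Compliance Sync, Design Readout & Research Interview

Sorted by start: Research Interview, Design Readout, Architecture Demo, Compliance Sync, Roadmap Interview.
Design Readout starts before Research Interview ends → Research Interview and Design Readout overlap.
Architecture Demo starts after Research Interview ends, so Research Interview has no further overlaps.
Architecture Demo starts after Design Readout ends, so Design Readout has no further overlaps.
Compliance Sync starts before Architecture Demo ends → Architecture Demo and Compliance Sync overlap.
Roadmap Interview starts exactly when Architecture Demo ends (back-to-back, no overlap).
Roadmap Interview starts after Compliance Sync ends.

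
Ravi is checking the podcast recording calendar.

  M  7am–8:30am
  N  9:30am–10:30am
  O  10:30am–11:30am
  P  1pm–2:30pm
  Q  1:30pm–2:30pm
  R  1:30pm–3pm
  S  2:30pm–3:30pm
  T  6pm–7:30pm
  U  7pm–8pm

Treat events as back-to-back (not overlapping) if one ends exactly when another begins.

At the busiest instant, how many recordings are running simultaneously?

Sweep the timeline, counting +1 at each start and −1 at each end (ends before starts at a tie):
7am start M → 1
8:30am end M → 0
9:30am start N → 1
10:30am end N → 0
10:30am start O → 1
11:30am end O → 0
1pm start P → 1
1:30pm start Q → 2
1:30pm start R → 3
2:30pm end P → 2
2:30pm end Q → 1
2:30pm start S → 2
3pm end R → 1
3:30pm end S → 0
6pm start T → 1
7pm start U → 2
7:30pm end T → 1
8pm end U → 0
Peak is 3, at 1:30pm (P, Q, R).

3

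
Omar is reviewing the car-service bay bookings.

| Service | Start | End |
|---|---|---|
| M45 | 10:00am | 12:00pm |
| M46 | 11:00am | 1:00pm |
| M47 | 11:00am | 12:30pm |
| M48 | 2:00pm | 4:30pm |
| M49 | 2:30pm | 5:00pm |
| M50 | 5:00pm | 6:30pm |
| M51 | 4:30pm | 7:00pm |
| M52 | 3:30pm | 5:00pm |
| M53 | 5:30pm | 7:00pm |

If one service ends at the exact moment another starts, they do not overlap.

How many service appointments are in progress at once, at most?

Walk through starts and ends in time order (an end at T is processed before a start at T):
10:00am start M45 → 1
11:00am start M46 → 2
11:00am start M47 → 3
12:00pm end M45 → 2
12:30pm end M47 → 1
1:00pm end M46 → 0
2:00pm start M48 → 1
2:30pm start M49 → 2
3:30pm start M52 → 3
4:30pm end M48 → 2
4:30pm start M51 → 3
5:00pm end M49 → 2
5:00pm end M52 → 1
5:00pm start M50 → 2
5:30pm start M53 → 3
6:30pm end M50 → 2
7:00pm end M51 → 1
7:00pm end M53 → 0
Peak is 3, at 11:00am (M45, M46, M47).

3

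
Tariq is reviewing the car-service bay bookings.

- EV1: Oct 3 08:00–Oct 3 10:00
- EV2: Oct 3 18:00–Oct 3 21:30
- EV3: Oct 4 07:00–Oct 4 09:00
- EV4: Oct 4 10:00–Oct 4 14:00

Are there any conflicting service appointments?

No

Check each pair: they overlap iff neither finishes before the other starts.
Sorted by start: EV1, EV2, EV3, EV4.
EV2 starts after EV1 ends, so EV1 has no further overlaps.
EV3 starts after EV2 ends, so EV2 has no further overlaps.
EV4 starts after EV3 ends.
Every pair is clear; the schedule has no overlaps.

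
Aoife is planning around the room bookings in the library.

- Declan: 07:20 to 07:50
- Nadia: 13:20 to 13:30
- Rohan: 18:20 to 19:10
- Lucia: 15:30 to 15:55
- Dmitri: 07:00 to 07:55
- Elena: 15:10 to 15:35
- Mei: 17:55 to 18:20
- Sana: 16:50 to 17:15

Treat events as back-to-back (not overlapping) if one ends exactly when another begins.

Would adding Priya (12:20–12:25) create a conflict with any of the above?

Dmitri: ends 07:55 at or before Priya starts 12:20 → clear.
Declan: ends 07:50 at or before Priya starts 12:20 → clear.
Nadia: starts 13:20 at or after Priya ends 12:25 → clear.
Elena: starts 15:10 at or after Priya ends 12:25 → clear.
Lucia: starts 15:30 at or after Priya ends 12:25 → clear.
Sana: starts 16:50 at or after Priya ends 12:25 → clear.
Mei: starts 17:55 at or after Priya ends 12:25 → clear.
Rohan: starts 18:20 at or after Priya ends 12:25 → clear.

No — it doesn't clash with anything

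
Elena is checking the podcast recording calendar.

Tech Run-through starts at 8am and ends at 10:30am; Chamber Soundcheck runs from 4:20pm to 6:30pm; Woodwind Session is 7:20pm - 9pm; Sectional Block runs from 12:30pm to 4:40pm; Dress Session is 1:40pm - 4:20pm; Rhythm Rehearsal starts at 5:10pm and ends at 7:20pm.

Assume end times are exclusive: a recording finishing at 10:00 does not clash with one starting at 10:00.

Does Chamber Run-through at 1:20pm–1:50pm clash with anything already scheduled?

Yes — it overlaps Dress Session, Sectional Block

Tech Run-through: ends 10:30am at or before Chamber Run-through starts 1:20pm → clear.
Sectional Block: starts 12:30pm before Chamber Run-through ends 1:50pm, and ends 4:40pm after Chamber Run-through starts 1:20pm → overlap.
Dress Session: starts 1:40pm before Chamber Run-through ends 1:50pm, and ends 4:20pm after Chamber Run-through starts 1:20pm → overlap.
Chamber Soundcheck: starts 4:20pm at or after Chamber Run-through ends 1:50pm → clear.
Rhythm Rehearsal: starts 5:10pm at or after Chamber Run-through ends 1:50pm → clear.
Woodwind Session: starts 7:20pm at or after Chamber Run-through ends 1:50pm → clear.
Chamber Run-through overlaps Dress Session, Sectional Block.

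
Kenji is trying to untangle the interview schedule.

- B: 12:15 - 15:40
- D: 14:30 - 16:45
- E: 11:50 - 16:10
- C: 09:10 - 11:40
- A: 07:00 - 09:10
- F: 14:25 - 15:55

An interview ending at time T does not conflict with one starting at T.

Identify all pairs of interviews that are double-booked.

B & D, B & E, B & F, D & E, D & F, E & F

Sorted by start: A, C, E, B, F, D.
C starts exactly when A ends (back-to-back, no overlap) — done with A.
E starts after C ends — done with C.
B starts before E ends → E and B overlap.
F starts before E ends → E and F overlap.
D starts before E ends → E and D overlap.
F starts before B ends → B and F overlap.
D starts before B ends → B and D overlap.
D starts before F ends → F and D overlap.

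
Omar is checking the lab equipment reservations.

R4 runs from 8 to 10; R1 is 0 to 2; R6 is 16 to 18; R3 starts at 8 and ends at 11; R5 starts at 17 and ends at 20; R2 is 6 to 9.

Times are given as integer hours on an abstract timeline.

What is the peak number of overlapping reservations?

Sweep the timeline, counting +1 at each start and −1 at each end (ends before starts at a tie):
0 start R1 → 1
2 end R1 → 0
6 start R2 → 1
8 start R3 → 2
8 start R4 → 3
9 end R2 → 2
10 end R4 → 1
11 end R3 → 0
16 start R6 → 1
17 start R5 → 2
18 end R6 → 1
20 end R5 → 0
Peak is 3, at 8 (R2, R3, R4).

3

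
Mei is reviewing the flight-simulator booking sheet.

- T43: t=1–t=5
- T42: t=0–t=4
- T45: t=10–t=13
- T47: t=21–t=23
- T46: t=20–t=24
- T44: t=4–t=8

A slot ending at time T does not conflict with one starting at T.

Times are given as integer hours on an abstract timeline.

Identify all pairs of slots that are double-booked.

Check each pair: they overlap iff neither finishes before the other starts.
Sorted by start: T42, T43, T44, T45, T46, T47.
T43 starts before T42 ends → T42 and T43 overlap.
T44 starts exactly when T42 ends (back-to-back, no overlap), so nothing later overlaps T42 either.
T44 starts before T43 ends → T43 and T44 overlap.
T45 starts after T43 ends, so nothing later overlaps T43 either.
T45 starts after T44 ends, so nothing later overlaps T44 either.
T46 starts after T45 ends, so nothing later overlaps T45 either.
T47 starts before T46 ends → T46 and T47 overlap.

T42 & T43, T43 & T44, T46 & T47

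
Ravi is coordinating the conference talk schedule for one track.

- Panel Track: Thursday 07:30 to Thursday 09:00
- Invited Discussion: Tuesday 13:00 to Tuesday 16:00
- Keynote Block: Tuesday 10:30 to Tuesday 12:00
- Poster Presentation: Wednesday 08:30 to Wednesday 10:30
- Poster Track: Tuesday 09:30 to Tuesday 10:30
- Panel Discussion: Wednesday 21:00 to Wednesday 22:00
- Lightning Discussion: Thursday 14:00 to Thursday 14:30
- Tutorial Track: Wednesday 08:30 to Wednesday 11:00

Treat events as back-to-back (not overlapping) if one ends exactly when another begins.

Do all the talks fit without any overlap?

No

Check each pair: they overlap iff neither finishes before the other starts.
Sorted by start: Poster Track, Keynote Block, Invited Discussion, Poster Presentation, Tutorial Track, Panel Discussion, Panel Track, Lightning Discussion.
Keynote Block starts exactly when Poster Track ends (back-to-back, no overlap), so nothing later overlaps Poster Track either.
Invited Discussion starts after Keynote Block ends, so nothing later overlaps Keynote Block either.
Poster Presentation starts after Invited Discussion ends, so nothing later overlaps Invited Discussion either.
Tutorial Track starts before Poster Presentation ends → Poster Presentation and Tutorial Track overlap.
That's a conflict, so the schedule is not conflict-free.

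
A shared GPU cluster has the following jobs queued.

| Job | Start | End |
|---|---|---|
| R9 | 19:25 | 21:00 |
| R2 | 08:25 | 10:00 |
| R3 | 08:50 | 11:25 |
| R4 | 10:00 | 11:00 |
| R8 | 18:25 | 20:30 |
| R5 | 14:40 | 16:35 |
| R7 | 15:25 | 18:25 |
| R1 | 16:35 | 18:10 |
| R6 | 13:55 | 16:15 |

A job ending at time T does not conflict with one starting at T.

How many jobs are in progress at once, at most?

3

Sort all start/end points and keep a running count:
08:25 start R2 → 1
08:50 start R3 → 2
10:00 end R2 → 1
10:00 start R4 → 2
11:00 end R4 → 1
11:25 end R3 → 0
13:55 start R6 → 1
14:40 start R5 → 2
15:25 start R7 → 3
16:15 end R6 → 2
16:35 end R5 → 1
16:35 start R1 → 2
18:10 end R1 → 1
18:25 end R7 → 0
18:25 start R8 → 1
19:25 start R9 → 2
20:30 end R8 → 1
21:00 end R9 → 0
Peak is 3, at 15:25 (R5, R6, R7).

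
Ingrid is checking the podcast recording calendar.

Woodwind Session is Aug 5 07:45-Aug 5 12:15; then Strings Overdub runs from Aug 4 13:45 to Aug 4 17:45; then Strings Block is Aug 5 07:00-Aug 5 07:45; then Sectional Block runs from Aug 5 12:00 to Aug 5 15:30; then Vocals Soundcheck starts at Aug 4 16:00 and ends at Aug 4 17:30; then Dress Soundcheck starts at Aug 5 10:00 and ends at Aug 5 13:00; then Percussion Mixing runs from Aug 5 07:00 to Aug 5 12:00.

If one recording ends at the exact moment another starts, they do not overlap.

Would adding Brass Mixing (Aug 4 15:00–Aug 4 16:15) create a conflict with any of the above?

Strings Overdub: starts Aug 4 13:45 before Brass Mixing ends Aug 4 16:15, and ends Aug 4 17:45 after Brass Mixing starts Aug 4 15:00 → overlap.
Vocals Soundcheck: starts Aug 4 16:00 before Brass Mixing ends Aug 4 16:15, and ends Aug 4 17:30 after Brass Mixing starts Aug 4 15:00 → overlap.
Percussion Mixing: starts Aug 5 07:00 at or after Brass Mixing ends Aug 4 16:15 → clear.
Strings Block: starts Aug 5 07:00 at or after Brass Mixing ends Aug 4 16:15 → clear.
Woodwind Session: starts Aug 5 07:45 at or after Brass Mixing ends Aug 4 16:15 → clear.
Dress Soundcheck: starts Aug 5 10:00 at or after Brass Mixing ends Aug 4 16:15 → clear.
Sectional Block: starts Aug 5 12:00 at or after Brass Mixing ends Aug 4 16:15 → clear.
Brass Mixing overlaps Vocals Soundcheck, Strings Overdub.

Yes — it overlaps Strings Overdub, Vocals Soundcheck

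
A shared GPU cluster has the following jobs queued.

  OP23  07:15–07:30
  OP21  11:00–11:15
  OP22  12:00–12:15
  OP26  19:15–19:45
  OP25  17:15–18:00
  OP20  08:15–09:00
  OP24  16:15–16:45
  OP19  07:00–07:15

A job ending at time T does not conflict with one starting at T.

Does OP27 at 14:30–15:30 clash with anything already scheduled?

No — it doesn't clash with anything

OP19: ends 07:15 at or before OP27 starts 14:30 → clear.
OP23: ends 07:30 at or before OP27 starts 14:30 → clear.
OP20: ends 09:00 at or before OP27 starts 14:30 → clear.
OP21: ends 11:15 at or before OP27 starts 14:30 → clear.
OP22: ends 12:15 at or before OP27 starts 14:30 → clear.
OP24: starts 16:15 at or after OP27 ends 15:30 → clear.
OP25: starts 17:15 at or after OP27 ends 15:30 → clear.
OP26: starts 19:15 at or after OP27 ends 15:30 → clear.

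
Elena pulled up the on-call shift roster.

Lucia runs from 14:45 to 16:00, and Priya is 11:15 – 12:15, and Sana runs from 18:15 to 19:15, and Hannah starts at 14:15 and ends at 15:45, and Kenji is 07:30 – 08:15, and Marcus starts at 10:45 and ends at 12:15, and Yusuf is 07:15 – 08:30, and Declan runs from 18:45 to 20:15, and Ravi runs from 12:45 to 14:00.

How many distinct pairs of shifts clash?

4

Sorted by start: Yusuf, Kenji, Marcus, Priya, Ravi, Hannah, Lucia, Sana, Declan.
Kenji starts before Yusuf ends → Yusuf and Kenji overlap.
Marcus starts after Yusuf ends; Yusuf is clear from here.
Marcus starts after Kenji ends; Kenji is clear from here.
Priya starts before Marcus ends → Marcus and Priya overlap.
Ravi starts after Marcus ends; Marcus is clear from here.
Ravi starts after Priya ends; Priya is clear from here.
Hannah starts after Ravi ends; Ravi is clear from here.
Lucia starts before Hannah ends → Hannah and Lucia overlap.
Sana starts after Hannah ends; Hannah is clear from here.
Sana starts after Lucia ends; Lucia is clear from here.
Declan starts before Sana ends → Sana and Declan overlap.
Overlapping pairs: Declan & Sana, Hannah & Lucia, Kenji & Yusuf, Marcus & Priya — 4 in total.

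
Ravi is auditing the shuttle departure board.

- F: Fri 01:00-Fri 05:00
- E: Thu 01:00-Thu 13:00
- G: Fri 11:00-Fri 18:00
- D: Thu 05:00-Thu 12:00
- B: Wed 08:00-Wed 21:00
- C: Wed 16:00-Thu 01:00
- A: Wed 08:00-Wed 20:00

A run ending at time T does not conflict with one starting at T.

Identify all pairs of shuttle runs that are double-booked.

Sorted by start: A, B, C, E, D, F, G.
B starts before A ends → A and B overlap.
C starts before A ends → A and C overlap.
E starts after A ends; A is clear from here.
C starts before B ends → B and C overlap.
E starts after B ends; B is clear from here.
E starts exactly when C ends (back-to-back, no overlap); C is clear from here.
D starts before E ends → E and D overlap.
F starts after E ends; E is clear from here.
F starts after D ends; D is clear from here.
G starts after F ends.

A & B, A & C, B & C, D & E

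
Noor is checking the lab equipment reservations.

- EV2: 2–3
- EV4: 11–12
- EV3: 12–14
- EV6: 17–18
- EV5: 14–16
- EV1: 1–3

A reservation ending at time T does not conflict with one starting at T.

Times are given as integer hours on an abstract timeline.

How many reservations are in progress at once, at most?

2

Sort all start/end points and keep a running count:
1 start EV1 → 1
2 start EV2 → 2
3 end EV1 → 1
3 end EV2 → 0
11 start EV4 → 1
12 end EV4 → 0
12 start EV3 → 1
14 end EV3 → 0
14 start EV5 → 1
16 end EV5 → 0
17 start EV6 → 1
18 end EV6 → 0
Peak is 2, at 2 (EV1, EV2).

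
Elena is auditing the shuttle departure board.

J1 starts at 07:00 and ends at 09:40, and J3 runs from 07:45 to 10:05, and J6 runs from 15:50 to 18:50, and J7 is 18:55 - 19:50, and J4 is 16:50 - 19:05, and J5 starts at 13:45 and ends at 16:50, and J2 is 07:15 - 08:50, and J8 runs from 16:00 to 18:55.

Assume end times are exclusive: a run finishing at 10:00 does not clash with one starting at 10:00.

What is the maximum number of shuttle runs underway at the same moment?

Sweep the timeline, counting +1 at each start and −1 at each end (ends before starts at a tie):
07:00 start J1 → 1
07:15 start J2 → 2
07:45 start J3 → 3
08:50 end J2 → 2
09:40 end J1 → 1
10:05 end J3 → 0
13:45 start J5 → 1
15:50 start J6 → 2
16:00 start J8 → 3
16:50 end J5 → 2
16:50 start J4 → 3
18:50 end J6 → 2
18:55 end J8 → 1
18:55 start J7 → 2
19:05 end J4 → 1
19:50 end J7 → 0
Peak is 3, at 07:45 (J1, J2, J3).

3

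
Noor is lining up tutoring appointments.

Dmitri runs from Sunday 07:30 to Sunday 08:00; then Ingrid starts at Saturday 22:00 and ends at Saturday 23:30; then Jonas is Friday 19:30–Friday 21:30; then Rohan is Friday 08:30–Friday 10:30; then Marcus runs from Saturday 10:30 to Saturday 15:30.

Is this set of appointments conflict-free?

Yes

Sorted by start: Rohan, Jonas, Marcus, Ingrid, Dmitri.
Jonas starts after Rohan ends; Rohan is clear from here.
Marcus starts after Jonas ends; Jonas is clear from here.
Ingrid starts after Marcus ends; Marcus is clear from here.
Dmitri starts after Ingrid ends.
Every pair is clear; the schedule has no overlaps.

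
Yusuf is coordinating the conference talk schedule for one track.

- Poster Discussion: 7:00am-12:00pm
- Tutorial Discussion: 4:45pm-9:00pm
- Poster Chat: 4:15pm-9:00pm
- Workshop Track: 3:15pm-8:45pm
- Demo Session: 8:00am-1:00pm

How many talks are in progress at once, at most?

3

Walk through starts and ends in time order (an end at T is processed before a start at T):
7:00am start Poster Discussion → 1
8:00am start Demo Session → 2
12:00pm end Poster Discussion → 1
1:00pm end Demo Session → 0
3:15pm start Workshop Track → 1
4:15pm start Poster Chat → 2
4:45pm start Tutorial Discussion → 3
8:45pm end Workshop Track → 2
9:00pm end Poster Chat → 1
9:00pm end Tutorial Discussion → 0
Peak is 3, at 4:45pm (Poster Chat, Tutorial Discussion, Workshop Track).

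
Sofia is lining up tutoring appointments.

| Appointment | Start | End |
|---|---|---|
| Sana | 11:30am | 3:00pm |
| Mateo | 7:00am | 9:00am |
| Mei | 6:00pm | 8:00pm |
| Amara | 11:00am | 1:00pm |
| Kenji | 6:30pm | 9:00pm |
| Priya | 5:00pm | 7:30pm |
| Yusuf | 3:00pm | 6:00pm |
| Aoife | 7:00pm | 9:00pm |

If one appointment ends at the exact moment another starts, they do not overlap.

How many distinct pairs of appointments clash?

Sorted by start: Mateo, Amara, Sana, Yusuf, Priya, Mei, Kenji, Aoife.
Amara starts after Mateo ends; Mateo is clear from here.
Sana starts before Amara ends → Amara and Sana overlap.
Yusuf starts after Amara ends; Amara is clear from here.
Yusuf starts exactly when Sana ends (back-to-back, no overlap); Sana is clear from here.
Priya starts before Yusuf ends → Yusuf and Priya overlap.
Mei starts exactly when Yusuf ends (back-to-back, no overlap); Yusuf is clear from here.
Mei starts before Priya ends → Priya and Mei overlap.
Kenji starts before Priya ends → Priya and Kenji overlap.
Aoife starts before Priya ends → Priya and Aoife overlap.
Kenji starts before Mei ends → Mei and Kenji overlap.
Aoife starts before Mei ends → Mei and Aoife overlap.
Aoife starts before Kenji ends → Kenji and Aoife overlap.
Overlapping pairs: Amara & Sana, Aoife & Kenji, Aoife & Mei, Aoife & Priya, Kenji & Mei, Kenji & Priya, Mei & Priya, Priya & Yusuf — 8 in total.

8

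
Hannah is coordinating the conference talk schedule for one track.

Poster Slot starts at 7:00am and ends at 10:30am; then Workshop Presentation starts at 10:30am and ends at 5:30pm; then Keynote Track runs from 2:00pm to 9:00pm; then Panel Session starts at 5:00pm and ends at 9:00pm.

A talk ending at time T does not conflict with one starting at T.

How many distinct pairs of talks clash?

Sorted by start: Poster Slot, Workshop Presentation, Keynote Track, Panel Session.
Workshop Presentation starts exactly when Poster Slot ends (back-to-back, no overlap) — done with Poster Slot.
Keynote Track starts before Workshop Presentation ends → Workshop Presentation and Keynote Track overlap.
Panel Session starts before Workshop Presentation ends → Workshop Presentation and Panel Session overlap.
Panel Session starts before Keynote Track ends → Keynote Track and Panel Session overlap.
Overlapping pairs: Keynote Track & Panel Session, Keynote Track & Workshop Presentation, Panel Session & Workshop Presentation — 3 in total.

3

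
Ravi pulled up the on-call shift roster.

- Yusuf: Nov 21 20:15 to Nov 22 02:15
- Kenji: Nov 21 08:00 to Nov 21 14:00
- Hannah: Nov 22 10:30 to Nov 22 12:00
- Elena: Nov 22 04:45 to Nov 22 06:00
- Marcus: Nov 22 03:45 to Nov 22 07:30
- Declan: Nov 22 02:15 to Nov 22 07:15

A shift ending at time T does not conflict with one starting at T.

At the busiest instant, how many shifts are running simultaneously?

3

Sort all start/end points and keep a running count:
Nov 21 08:00 start Kenji → 1
Nov 21 14:00 end Kenji → 0
Nov 21 20:15 start Yusuf → 1
Nov 22 02:15 end Yusuf → 0
Nov 22 02:15 start Declan → 1
Nov 22 03:45 start Marcus → 2
Nov 22 04:45 start Elena → 3
Nov 22 06:00 end Elena → 2
Nov 22 07:15 end Declan → 1
Nov 22 07:30 end Marcus → 0
Nov 22 10:30 start Hannah → 1
Nov 22 12:00 end Hannah → 0
Peak is 3, at Nov 22 04:45 (Declan, Elena, Marcus).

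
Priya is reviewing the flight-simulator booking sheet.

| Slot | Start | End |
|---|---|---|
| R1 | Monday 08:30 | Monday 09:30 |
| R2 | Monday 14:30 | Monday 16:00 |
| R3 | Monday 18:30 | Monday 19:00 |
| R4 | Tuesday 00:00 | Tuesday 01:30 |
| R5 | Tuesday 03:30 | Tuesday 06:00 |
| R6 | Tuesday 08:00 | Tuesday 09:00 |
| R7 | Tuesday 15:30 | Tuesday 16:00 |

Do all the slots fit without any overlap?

Yes

Sorted by start: R1, R2, R3, R4, R5, R6, R7.
R2 starts after R1 ends, so nothing later overlaps R1 either.
R3 starts after R2 ends, so nothing later overlaps R2 either.
R4 starts after R3 ends, so nothing later overlaps R3 either.
R5 starts after R4 ends, so nothing later overlaps R4 either.
R6 starts after R5 ends, so nothing later overlaps R5 either.
R7 starts after R6 ends.
Every pair is clear; the schedule has no overlaps.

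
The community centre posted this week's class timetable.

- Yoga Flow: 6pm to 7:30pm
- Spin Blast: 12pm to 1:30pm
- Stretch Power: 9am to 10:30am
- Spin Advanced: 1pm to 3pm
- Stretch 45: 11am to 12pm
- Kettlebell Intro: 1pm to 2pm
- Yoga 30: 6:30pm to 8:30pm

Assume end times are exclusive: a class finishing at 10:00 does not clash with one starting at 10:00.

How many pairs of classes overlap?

4

Sorted by start: Stretch Power, Stretch 45, Spin Blast, Kettlebell Intro, Spin Advanced, Yoga Flow, Yoga 30.
Stretch 45 starts after Stretch Power ends, so nothing later overlaps Stretch Power either.
Spin Blast starts exactly when Stretch 45 ends (back-to-back, no overlap), so nothing later overlaps Stretch 45 either.
Kettlebell Intro starts before Spin Blast ends → Spin Blast and Kettlebell Intro overlap.
Spin Advanced starts before Spin Blast ends → Spin Blast and Spin Advanced overlap.
Yoga Flow starts after Spin Blast ends, so nothing later overlaps Spin Blast either.
Spin Advanced starts before Kettlebell Intro ends → Kettlebell Intro and Spin Advanced overlap.
Yoga Flow starts after Kettlebell Intro ends, so nothing later overlaps Kettlebell Intro either.
Yoga Flow starts after Spin Advanced ends, so nothing later overlaps Spin Advanced either.
Yoga 30 starts before Yoga Flow ends → Yoga Flow and Yoga 30 overlap.
Overlapping pairs: Kettlebell Intro & Spin Advanced, Kettlebell Intro & Spin Blast, Spin Advanced & Spin Blast, Yoga 30 & Yoga Flow — 4 in total.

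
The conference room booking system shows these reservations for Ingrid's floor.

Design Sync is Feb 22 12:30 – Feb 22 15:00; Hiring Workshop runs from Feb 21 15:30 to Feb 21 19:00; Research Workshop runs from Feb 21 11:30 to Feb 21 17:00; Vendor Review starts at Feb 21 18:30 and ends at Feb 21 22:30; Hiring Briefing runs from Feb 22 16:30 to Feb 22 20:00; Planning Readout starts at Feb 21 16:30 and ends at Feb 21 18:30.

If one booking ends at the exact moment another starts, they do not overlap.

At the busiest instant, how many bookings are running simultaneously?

3

Sweep the timeline, counting +1 at each start and −1 at each end (ends before starts at a tie):
Feb 21 11:30 start Research Workshop → 1
Feb 21 15:30 start Hiring Workshop → 2
Feb 21 16:30 start Planning Readout → 3
Feb 21 17:00 end Research Workshop → 2
Feb 21 18:30 end Planning Readout → 1
Feb 21 18:30 start Vendor Review → 2
Feb 21 19:00 end Hiring Workshop → 1
Feb 21 22:30 end Vendor Review → 0
Feb 22 12:30 start Design Sync → 1
Feb 22 15:00 end Design Sync → 0
Feb 22 16:30 start Hiring Briefing → 1
Feb 22 20:00 end Hiring Briefing → 0
Peak is 3, at Feb 21 16:30 (Hiring Workshop, Planning Readout, Research Workshop).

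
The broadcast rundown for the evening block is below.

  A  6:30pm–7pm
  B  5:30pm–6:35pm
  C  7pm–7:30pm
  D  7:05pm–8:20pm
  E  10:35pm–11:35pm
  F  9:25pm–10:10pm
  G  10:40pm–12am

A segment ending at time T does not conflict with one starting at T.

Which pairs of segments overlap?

A & B, C & D, E & G

Sorted by start: B, A, C, D, F, E, G.
A starts before B ends → B and A overlap.
C starts after B ends, so B has no further overlaps.
C starts exactly when A ends (back-to-back, no overlap), so A has no further overlaps.
D starts before C ends → C and D overlap.
F starts after C ends, so C has no further overlaps.
F starts after D ends, so D has no further overlaps.
E starts after F ends, so F has no further overlaps.
G starts before E ends → E and G overlap.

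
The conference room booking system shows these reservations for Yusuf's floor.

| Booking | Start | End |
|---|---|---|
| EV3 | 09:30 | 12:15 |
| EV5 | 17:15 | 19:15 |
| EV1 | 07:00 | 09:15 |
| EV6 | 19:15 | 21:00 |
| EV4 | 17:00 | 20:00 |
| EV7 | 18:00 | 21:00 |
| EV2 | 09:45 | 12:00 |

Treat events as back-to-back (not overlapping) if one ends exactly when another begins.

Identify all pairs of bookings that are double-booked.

EV2 & EV3, EV4 & EV5, EV4 & EV6, EV4 & EV7, EV5 & EV7, EV6 & EV7

Two intervals overlap when each starts before the other ends.
Sorted by start: EV1, EV3, EV2, EV4, EV5, EV7, EV6.
EV3 starts after EV1 ends; EV1 is clear from here.
EV2 starts before EV3 ends → EV3 and EV2 overlap.
EV4 starts after EV3 ends; EV3 is clear from here.
EV4 starts after EV2 ends; EV2 is clear from here.
EV5 starts before EV4 ends → EV4 and EV5 overlap.
EV7 starts before EV4 ends → EV4 and EV7 overlap.
EV6 starts before EV4 ends → EV4 and EV6 overlap.
EV7 starts before EV5 ends → EV5 and EV7 overlap.
EV6 starts exactly when EV5 ends (back-to-back, no overlap).
EV6 starts before EV7 ends → EV7 and EV6 overlap.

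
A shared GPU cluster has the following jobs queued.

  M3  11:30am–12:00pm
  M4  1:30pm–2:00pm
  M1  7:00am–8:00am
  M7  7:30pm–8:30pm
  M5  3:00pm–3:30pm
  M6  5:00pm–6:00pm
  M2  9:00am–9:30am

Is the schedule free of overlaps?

Two intervals overlap when each starts before the other ends.
Sorted by start: M1, M2, M3, M4, M5, M6, M7.
M2 starts after M1 ends, so nothing later overlaps M1 either.
M3 starts after M2 ends, so nothing later overlaps M2 either.
M4 starts after M3 ends, so nothing later overlaps M3 either.
M5 starts after M4 ends, so nothing later overlaps M4 either.
M6 starts after M5 ends, so nothing later overlaps M5 either.
M7 starts after M6 ends.
Every pair is clear; the schedule has no overlaps.

Yes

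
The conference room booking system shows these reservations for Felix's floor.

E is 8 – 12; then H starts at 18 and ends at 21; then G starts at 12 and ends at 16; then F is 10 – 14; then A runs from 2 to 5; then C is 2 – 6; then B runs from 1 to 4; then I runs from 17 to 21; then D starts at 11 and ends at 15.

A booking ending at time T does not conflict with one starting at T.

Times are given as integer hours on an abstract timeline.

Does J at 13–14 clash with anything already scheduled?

Yes — it overlaps D, F, G

B: ends 4 at or before J starts 13 → clear.
A: ends 5 at or before J starts 13 → clear.
C: ends 6 at or before J starts 13 → clear.
E: ends 12 at or before J starts 13 → clear.
F: starts 10 before J ends 14, and ends 14 after J starts 13 → overlap.
D: starts 11 before J ends 14, and ends 15 after J starts 13 → overlap.
G: starts 12 before J ends 14, and ends 16 after J starts 13 → overlap.
I: starts 17 at or after J ends 14 → clear.
H: starts 18 at or after J ends 14 → clear.
J overlaps D, F, G.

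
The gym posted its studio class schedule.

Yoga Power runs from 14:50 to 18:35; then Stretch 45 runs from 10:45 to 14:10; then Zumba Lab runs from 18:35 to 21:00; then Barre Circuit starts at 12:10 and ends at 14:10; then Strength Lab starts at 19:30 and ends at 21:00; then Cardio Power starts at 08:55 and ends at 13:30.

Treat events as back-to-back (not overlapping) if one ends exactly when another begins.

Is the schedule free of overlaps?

Sorted by start: Cardio Power, Stretch 45, Barre Circuit, Yoga Power, Zumba Lab, Strength Lab.
Stretch 45 starts before Cardio Power ends → Cardio Power and Stretch 45 overlap.
That's a conflict, so the schedule is not conflict-free.

No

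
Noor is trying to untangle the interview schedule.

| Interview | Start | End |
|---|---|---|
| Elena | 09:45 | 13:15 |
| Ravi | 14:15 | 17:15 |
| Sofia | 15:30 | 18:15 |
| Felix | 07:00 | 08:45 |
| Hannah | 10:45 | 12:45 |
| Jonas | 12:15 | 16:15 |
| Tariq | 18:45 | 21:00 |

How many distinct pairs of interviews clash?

6

Two intervals overlap when each starts before the other ends.
Sorted by start: Felix, Elena, Hannah, Jonas, Ravi, Sofia, Tariq.
Elena starts after Felix ends; Felix is clear from here.
Hannah starts before Elena ends → Elena and Hannah overlap.
Jonas starts before Elena ends → Elena and Jonas overlap.
Ravi starts after Elena ends; Elena is clear from here.
Jonas starts before Hannah ends → Hannah and Jonas overlap.
Ravi starts after Hannah ends; Hannah is clear from here.
Ravi starts before Jonas ends → Jonas and Ravi overlap.
Sofia starts before Jonas ends → Jonas and Sofia overlap.
Tariq starts after Jonas ends.
Sofia starts before Ravi ends → Ravi and Sofia overlap.
Tariq starts after Ravi ends.
Tariq starts after Sofia ends.
Overlapping pairs: Elena & Hannah, Elena & Jonas, Hannah & Jonas, Jonas & Ravi, Jonas & Sofia, Ravi & Sofia — 6 in total.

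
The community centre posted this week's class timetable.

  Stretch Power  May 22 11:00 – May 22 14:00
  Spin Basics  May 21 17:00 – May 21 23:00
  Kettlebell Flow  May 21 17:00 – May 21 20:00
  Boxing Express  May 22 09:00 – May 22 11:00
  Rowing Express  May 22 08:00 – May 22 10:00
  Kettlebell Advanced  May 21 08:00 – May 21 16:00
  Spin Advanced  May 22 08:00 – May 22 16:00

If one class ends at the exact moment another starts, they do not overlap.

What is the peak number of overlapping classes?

Sort all start/end points and keep a running count:
May 21 08:00 start Kettlebell Advanced → 1
May 21 16:00 end Kettlebell Advanced → 0
May 21 17:00 start Kettlebell Flow → 1
May 21 17:00 start Spin Basics → 2
May 21 20:00 end Kettlebell Flow → 1
May 21 23:00 end Spin Basics → 0
May 22 08:00 start Rowing Express → 1
May 22 08:00 start Spin Advanced → 2
May 22 09:00 start Boxing Express → 3
May 22 10:00 end Rowing Express → 2
May 22 11:00 end Boxing Express → 1
May 22 11:00 start Stretch Power → 2
May 22 14:00 end Stretch Power → 1
May 22 16:00 end Spin Advanced → 0
Peak is 3, at May 22 09:00 (Boxing Express, Rowing Express, Spin Advanced).

3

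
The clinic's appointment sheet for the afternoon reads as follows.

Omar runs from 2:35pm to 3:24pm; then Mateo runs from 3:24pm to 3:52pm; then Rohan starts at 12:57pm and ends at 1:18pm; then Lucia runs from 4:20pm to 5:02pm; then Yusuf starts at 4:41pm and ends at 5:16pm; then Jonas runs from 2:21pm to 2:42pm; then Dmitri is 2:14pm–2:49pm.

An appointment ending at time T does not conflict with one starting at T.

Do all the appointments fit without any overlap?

No

Two intervals overlap when each starts before the other ends.
Sorted by start: Rohan, Dmitri, Jonas, Omar, Mateo, Lucia, Yusuf.
Dmitri starts after Rohan ends, so nothing later overlaps Rohan either.
Jonas starts before Dmitri ends → Dmitri and Jonas overlap.
That's a conflict, so the schedule is not conflict-free.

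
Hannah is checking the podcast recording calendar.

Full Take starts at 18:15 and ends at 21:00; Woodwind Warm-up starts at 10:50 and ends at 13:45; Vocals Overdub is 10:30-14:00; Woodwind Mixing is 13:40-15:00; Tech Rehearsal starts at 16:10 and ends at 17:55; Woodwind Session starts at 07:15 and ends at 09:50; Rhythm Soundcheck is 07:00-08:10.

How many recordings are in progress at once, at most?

3

Sweep the timeline, counting +1 at each start and −1 at each end (ends before starts at a tie):
07:00 start Rhythm Soundcheck → 1
07:15 start Woodwind Session → 2
08:10 end Rhythm Soundcheck → 1
09:50 end Woodwind Session → 0
10:30 start Vocals Overdub → 1
10:50 start Woodwind Warm-up → 2
13:40 start Woodwind Mixing → 3
13:45 end Woodwind Warm-up → 2
14:00 end Vocals Overdub → 1
15:00 end Woodwind Mixing → 0
16:10 start Tech Rehearsal → 1
17:55 end Tech Rehearsal → 0
18:15 start Full Take → 1
21:00 end Full Take → 0
Peak is 3, at 13:40 (Vocals Overdub, Woodwind Mixing, Woodwind Warm-up).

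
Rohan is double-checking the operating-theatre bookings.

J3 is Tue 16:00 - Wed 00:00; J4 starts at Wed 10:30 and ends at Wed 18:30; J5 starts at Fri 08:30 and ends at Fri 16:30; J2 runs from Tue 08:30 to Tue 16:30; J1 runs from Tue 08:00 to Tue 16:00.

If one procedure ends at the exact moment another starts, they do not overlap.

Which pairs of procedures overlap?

Sorted by start: J1, J2, J3, J4, J5.
J2 starts before J1 ends → J1 and J2 overlap.
J3 starts exactly when J1 ends (back-to-back, no overlap) — done with J1.
J3 starts before J2 ends → J2 and J3 overlap.
J4 starts after J2 ends — done with J2.
J4 starts after J3 ends — done with J3.
J5 starts after J4 ends.

J1 & J2, J2 & J3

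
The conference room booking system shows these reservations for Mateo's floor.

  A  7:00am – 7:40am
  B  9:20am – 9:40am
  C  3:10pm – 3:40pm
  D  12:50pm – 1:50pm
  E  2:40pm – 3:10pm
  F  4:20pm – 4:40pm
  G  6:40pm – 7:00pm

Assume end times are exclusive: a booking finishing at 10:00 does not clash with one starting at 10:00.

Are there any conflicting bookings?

No

Two intervals overlap when each starts before the other ends.
Sorted by start: A, B, D, E, C, F, G.
B starts after A ends, so nothing later overlaps A either.
D starts after B ends, so nothing later overlaps B either.
E starts after D ends, so nothing later overlaps D either.
C starts exactly when E ends (back-to-back, no overlap), so nothing later overlaps E either.
F starts after C ends, so nothing later overlaps C either.
G starts after F ends.
Every pair is clear; the schedule has no overlaps.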